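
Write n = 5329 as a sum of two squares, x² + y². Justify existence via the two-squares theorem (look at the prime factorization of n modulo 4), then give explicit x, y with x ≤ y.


Step 1: Factor n = 5329 = 73^2.
Step 2: Check the mod-4 condition on each prime factor: 73 ≡ 1 (mod 4), exponent 2.
All primes ≡ 3 (mod 4) appear to even exponent (or don't appear), so by the two-squares theorem n IS expressible as a sum of two squares.
Step 3: Build a representation. Here n = 73 · 73 is a product of primes ≡ 1 (mod 4). Each prime p ≡ 1 (mod 4) is itself a sum of two squares; find a² by testing p − a² for a perfect square:
  73: 73 − 1² = 72, 73 − 2² = 69, 73 − 3² = 64 = 8² ⇒ 73 = 3² + 8².
  Combine using the Brahmagupta–Fibonacci identity (a² + b²)(c² + d²) = (ac − bd)² + (ad + bc)² = (ac + bd)² + (ad − bc)²:
  73 · 73 = 5329: from (3² + 8²)(3² + 8²), take (3·3 − 8·8, 3·8 + 8·3) = (9 − 64, 24 + 24) = (-55, 48); dropping signs (only squares matter) gives (55, 48); check 55² + 48² = 3025 + 2304 = 5329 ✓.
Step 4: Order so x ≤ y and verify: 48² + 55² = 2304 + 3025 = 5329 = n. ✓

n = 5329 = 48² + 55² (one valid representation with x ≤ y).


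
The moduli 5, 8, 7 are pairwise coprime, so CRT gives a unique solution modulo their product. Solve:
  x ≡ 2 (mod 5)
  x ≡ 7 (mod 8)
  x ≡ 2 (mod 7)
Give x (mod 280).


Moduli 5, 8, 7 are pairwise coprime; by CRT there is a unique solution modulo M = 5 · 8 · 7 = 280.
Solve pairwise, accumulating the modulus:
  Start with x ≡ 2 (mod 5).
  Combine with x ≡ 7 (mod 8): since gcd(5, 8) = 1, we get a unique residue mod 40.
    Write x = 2 + 5·t and substitute into x ≡ 7 (mod 8): 5·t ≡ 7 − 2 = 5 (mod 8).
    The inverse of 5 mod 8 is 5 (since 5·5 = 25 = 3·8 + 1), so t ≡ 5·5 = 25 ≡ 1 (mod 8).
    Then x = 2 + 5·1 = 7, valid modulo lcm(5, 8) = 40: x ≡ 7 (mod 40).
  Combine with x ≡ 2 (mod 7): since gcd(40, 7) = 1, we get a unique residue mod 280.
    Write x = 7 + 40·t and substitute into x ≡ 2 (mod 7): 40·t ≡ 2 − 7 = -5 (mod 7).
    Reduce coefficients mod 7: 5·t ≡ 2 (mod 7).
    The inverse of 5 mod 7 is 3 (since 5·3 = 15 = 2·7 + 1), so t ≡ 3·2 = 6 ≡ 6 (mod 7).
    Then x = 7 + 40·6 = 247, valid modulo lcm(40, 7) = 280: x ≡ 247 (mod 280).
Verify: 247 mod 5 = 2 ✓, 247 mod 8 = 7 ✓, 247 mod 7 = 2 ✓.

x ≡ 247 (mod 280).


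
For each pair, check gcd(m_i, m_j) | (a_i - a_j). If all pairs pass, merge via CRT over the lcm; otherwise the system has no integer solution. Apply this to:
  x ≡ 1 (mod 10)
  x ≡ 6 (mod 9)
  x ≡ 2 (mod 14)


Moduli 10, 9, 14 are not pairwise coprime, so CRT works modulo lcm(m_i) when all pairwise compatibility conditions hold.
Pairwise compatibility: gcd(m_i, m_j) must divide a_i - a_j for every pair.
Merge one congruence at a time:
  Start: x ≡ 1 (mod 10).
  Combine with x ≡ 6 (mod 9): gcd(10, 9) = 1; 6 - 1 = 5, which IS divisible by 1, so compatible.
    Write x = 1 + 10·t and substitute into x ≡ 6 (mod 9): 10·t ≡ 6 − 1 = 5 (mod 9).
    Reduce coefficients mod 9: 1·t ≡ 5 (mod 9).
    So t ≡ 5 (mod 9).
    Then x = 1 + 10·5 = 51, valid modulo lcm(10, 9) = 90: x ≡ 51 (mod 90).
  Combine with x ≡ 2 (mod 14): gcd(90, 14) = 2, and 2 - 51 = -49 is NOT divisible by 2.
    ⇒ system is inconsistent (no integer solution).

No solution (the system is inconsistent).


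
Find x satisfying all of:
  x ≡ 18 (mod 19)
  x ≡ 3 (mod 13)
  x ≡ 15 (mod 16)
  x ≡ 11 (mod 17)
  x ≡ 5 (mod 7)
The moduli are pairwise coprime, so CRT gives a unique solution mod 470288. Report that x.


Product of moduli M = 19 · 13 · 16 · 17 · 7 = 470288.
Merge one congruence at a time:
  Start: x ≡ 18 (mod 19).
  Combine with x ≡ 3 (mod 13); new modulus lcm = 247.
    Write x = 18 + 19·t and substitute into x ≡ 3 (mod 13): 19·t ≡ 3 − 18 = -15 (mod 13).
    Reduce coefficients mod 13: 6·t ≡ 11 (mod 13).
    The inverse of 6 mod 13 is 11 (since 6·11 = 66 = 5·13 + 1), so t ≡ 11·11 = 121 ≡ 4 (mod 13).
    Then x = 18 + 19·4 = 94, valid modulo lcm(19, 13) = 247: x ≡ 94 (mod 247).
  Combine with x ≡ 15 (mod 16); new modulus lcm = 3952.
    Write x = 94 + 247·t and substitute into x ≡ 15 (mod 16): 247·t ≡ 15 − 94 = -79 (mod 16).
    Reduce coefficients mod 16: 7·t ≡ 1 (mod 16).
    The inverse of 7 mod 16 is 7 (since 7·7 = 49 = 3·16 + 1), so t ≡ 7·1 = 7 ≡ 7 (mod 16).
    Then x = 94 + 247·7 = 1823, valid modulo lcm(247, 16) = 3952: x ≡ 1823 (mod 3952).
  Combine with x ≡ 11 (mod 17); new modulus lcm = 67184.
    Write x = 1823 + 3952·t and substitute into x ≡ 11 (mod 17): 3952·t ≡ 11 − 1823 = -1812 (mod 17).
    Reduce coefficients mod 17: 8·t ≡ 7 (mod 17).
    The inverse of 8 mod 17 is 15 (since 8·15 = 120 = 7·17 + 1), so t ≡ 15·7 = 105 ≡ 3 (mod 17).
    Then x = 1823 + 3952·3 = 13679, valid modulo lcm(3952, 17) = 67184: x ≡ 13679 (mod 67184).
  Combine with x ≡ 5 (mod 7); new modulus lcm = 470288.
    Write x = 13679 + 67184·t and substitute into x ≡ 5 (mod 7): 67184·t ≡ 5 − 13679 = -13674 (mod 7).
    Reduce coefficients mod 7: 5·t ≡ 4 (mod 7).
    The inverse of 5 mod 7 is 3 (since 5·3 = 15 = 2·7 + 1), so t ≡ 3·4 = 12 ≡ 5 (mod 7).
    Then x = 13679 + 67184·5 = 349599, valid modulo lcm(67184, 7) = 470288: x ≡ 349599 (mod 470288).
Verify against each original: 349599 mod 19 = 18, 349599 mod 13 = 3, 349599 mod 16 = 15, 349599 mod 17 = 11, 349599 mod 7 = 5.

x ≡ 349599 (mod 470288).


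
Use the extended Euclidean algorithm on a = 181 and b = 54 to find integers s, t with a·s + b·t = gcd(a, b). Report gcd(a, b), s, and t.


Euclidean algorithm on (181, 54) — divide until remainder is 0:
  181 = 3 · 54 + 19
  54 = 2 · 19 + 16
  19 = 1 · 16 + 3
  16 = 5 · 3 + 1
  3 = 3 · 1 + 0
gcd(181, 54) = 1.
Track Bezout coefficients alongside the remainders: start with r₀ = 181 = a·1 + b·0 (s = 1, t = 0) and r₁ = 54 = a·0 + b·1 (s = 0, t = 1); each new remainder r_{k+1} = r_{k-1} − q_k·r_k inherits s_{k+1} = s_{k-1} − q_k·s_k, t_{k+1} = t_{k-1} − q_k·t_k, so r_k = a·s_k + b·t_k at every step:
  q = 3: r = 19, s = 1 − 3·0 = 1, t = 0 − 3·1 = -3  (check: 181·1 + 54·(-3) = 19)
  q = 2: r = 16, s = 0 − 2·1 = -2, t = 1 − 2·(-3) = 7  (check: 181·(-2) + 54·7 = 16)
  q = 1: r = 3, s = 1 − 1·(-2) = 3, t = -3 − 1·7 = -10  (check: 181·3 + 54·(-10) = 3)
  q = 5: r = 1, s = -2 − 5·3 = -17, t = 7 − 5·(-10) = 57  (check: 181·(-17) + 54·57 = 1)
The row with r = 1 (the gcd) gives the Bezout coefficients s = -17, t = 57.
Result: 181 · (-17) + 54 · (57) = 1.

gcd(181, 54) = 1; s = -17, t = 57 (check: 181·(-17) + 54·57 = 1).


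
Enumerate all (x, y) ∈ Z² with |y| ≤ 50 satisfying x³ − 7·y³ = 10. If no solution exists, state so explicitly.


The equation is x³ - 7y³ = 10. For fixed y, x³ = 7·y³ + 10, so a solution requires the RHS to be a perfect cube.
Strategy: iterate y from -50 to 50, compute RHS = 7·y³ + 10, and check whether it is a (positive or negative) perfect cube.
Check small values of y:
  y = 0: RHS = 10 is not a perfect cube.
  y = 1: RHS = 17 is not a perfect cube.
  y = -1: RHS = 3 is not a perfect cube.
  y = 2: RHS = 66 is not a perfect cube.
  y = -2: RHS = -46 is not a perfect cube.
  y = 3: RHS = 199 is not a perfect cube.
  y = -3: RHS = -179 is not a perfect cube.
Continuing the search up to |y| = 50 finds no solutions either.
No (x, y) in the scanned range satisfies the equation.

No integer solutions with |y| ≤ 50.


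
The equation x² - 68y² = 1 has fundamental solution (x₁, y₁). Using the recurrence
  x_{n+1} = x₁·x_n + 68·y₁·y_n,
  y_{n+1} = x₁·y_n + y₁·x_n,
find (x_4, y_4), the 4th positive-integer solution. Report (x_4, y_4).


Step 1: Find the fundamental solution (x₁, y₁) of x² - 68y² = 1.
  Expand √68 as a continued fraction. a₀ = ⌊√68⌋ = 8; iterate m_{k+1} = d_k·a_k − m_k, d_{k+1} = (68 − m_{k+1}²)/d_k, a_{k+1} = ⌊(a₀ + m_{k+1})/d_{k+1}⌋ (starting m₀ = 0, d₀ = 1), with convergents p_k = a_k·p_{k-1} + p_{k-2}, q_k = a_k·q_{k-1} + q_{k-2} (p₋₁ = 1, q₋₁ = 0):
  k = 0: a₀ = 8; p₀/q₀ = 8/1; p₀² − 68·q₀² = 64 − 68 = -4.
  k = 1: m = 8, d = 4, a = ⌊(8 + 8)/4⌋ = 4; p/q = (4·8 + 1)/(4·1 + 0) = 33/4; p² − 68·q² = 1089 − 1088 = 1.
  The first convergent with p² − 68·q² = 1 gives the fundamental solution (x₁, y₁) = (33, 4).
Step 2: Apply the recurrence (x_{n+1}, y_{n+1}) = (x₁x_n + 68y₁y_n, x₁y_n + y₁x_n) repeatedly.
  From (x_1, y_1) = (33, 4): x_2 = 33·33 + 68·4·4 = 2177; y_2 = 33·4 + 4·33 = 264.
  From (x_2, y_2) = (2177, 264): x_3 = 33·2177 + 68·4·264 = 143649; y_3 = 33·264 + 4·2177 = 17420.
  From (x_3, y_3) = (143649, 17420): x_4 = 33·143649 + 68·4·17420 = 9478657; y_4 = 33·17420 + 4·143649 = 1149456.
Step 3: Verify x_4² - 68·y_4² = 89844938523649 - 89844938523648 = 1 (should be 1). ✓

(x_1, y_1) = (33, 4); (x_4, y_4) = (9478657, 1149456).


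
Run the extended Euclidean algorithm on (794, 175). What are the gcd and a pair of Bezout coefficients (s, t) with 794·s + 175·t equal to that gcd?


Euclidean algorithm on (794, 175) — divide until remainder is 0:
  794 = 4 · 175 + 94
  175 = 1 · 94 + 81
  94 = 1 · 81 + 13
  81 = 6 · 13 + 3
  13 = 4 · 3 + 1
  3 = 3 · 1 + 0
gcd(794, 175) = 1.
Track Bezout coefficients alongside the remainders: start with r₀ = 794 = a·1 + b·0 (s = 1, t = 0) and r₁ = 175 = a·0 + b·1 (s = 0, t = 1); each new remainder r_{k+1} = r_{k-1} − q_k·r_k inherits s_{k+1} = s_{k-1} − q_k·s_k, t_{k+1} = t_{k-1} − q_k·t_k, so r_k = a·s_k + b·t_k at every step:
  q = 4: r = 94, s = 1 − 4·0 = 1, t = 0 − 4·1 = -4  (check: 794·1 + 175·(-4) = 94)
  q = 1: r = 81, s = 0 − 1·1 = -1, t = 1 − 1·(-4) = 5  (check: 794·(-1) + 175·5 = 81)
  q = 1: r = 13, s = 1 − 1·(-1) = 2, t = -4 − 1·5 = -9  (check: 794·2 + 175·(-9) = 13)
  q = 6: r = 3, s = -1 − 6·2 = -13, t = 5 − 6·(-9) = 59  (check: 794·(-13) + 175·59 = 3)
  q = 4: r = 1, s = 2 − 4·(-13) = 54, t = -9 − 4·59 = -245  (check: 794·54 + 175·(-245) = 1)
The row with r = 1 (the gcd) gives the Bezout coefficients s = 54, t = -245.
Result: 794 · (54) + 175 · (-245) = 1.

gcd(794, 175) = 1; s = 54, t = -245 (check: 794·54 + 175·(-245) = 1).


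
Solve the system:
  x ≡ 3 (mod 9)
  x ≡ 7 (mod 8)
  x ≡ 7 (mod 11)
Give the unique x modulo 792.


Moduli 9, 8, 11 are pairwise coprime; by CRT there is a unique solution modulo M = 9 · 8 · 11 = 792.
Solve pairwise, accumulating the modulus:
  Start with x ≡ 3 (mod 9).
  Combine with x ≡ 7 (mod 8): since gcd(9, 8) = 1, we get a unique residue mod 72.
    Write x = 3 + 9·t and substitute into x ≡ 7 (mod 8): 9·t ≡ 7 − 3 = 4 (mod 8).
    Reduce coefficients mod 8: 1·t ≡ 4 (mod 8).
    So t ≡ 4 (mod 8).
    Then x = 3 + 9·4 = 39, valid modulo lcm(9, 8) = 72: x ≡ 39 (mod 72).
  Combine with x ≡ 7 (mod 11): since gcd(72, 11) = 1, we get a unique residue mod 792.
    Write x = 39 + 72·t and substitute into x ≡ 7 (mod 11): 72·t ≡ 7 − 39 = -32 (mod 11).
    Reduce coefficients mod 11: 6·t ≡ 1 (mod 11).
    The inverse of 6 mod 11 is 2 (since 6·2 = 12 = 1·11 + 1), so t ≡ 2·1 = 2 ≡ 2 (mod 11).
    Then x = 39 + 72·2 = 183, valid modulo lcm(72, 11) = 792: x ≡ 183 (mod 792).
Verify: 183 mod 9 = 3 ✓, 183 mod 8 = 7 ✓, 183 mod 11 = 7 ✓.

x ≡ 183 (mod 792).


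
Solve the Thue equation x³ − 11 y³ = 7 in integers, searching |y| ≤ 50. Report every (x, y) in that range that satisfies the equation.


The equation is x³ - 11y³ = 7. For fixed y, x³ = 11·y³ + 7, so a solution requires the RHS to be a perfect cube.
Strategy: iterate y from -50 to 50, compute RHS = 11·y³ + 7, and check whether it is a (positive or negative) perfect cube.
Check small values of y:
  y = 0: RHS = 7 is not a perfect cube.
  y = 1: RHS = 18 is not a perfect cube.
  y = -1: RHS = -4 is not a perfect cube.
  y = 2: RHS = 95 is not a perfect cube.
  y = -2: RHS = -81 is not a perfect cube.
  y = 3: RHS = 304 is not a perfect cube.
  y = -3: RHS = -290 is not a perfect cube.
Continuing the search up to |y| = 50 finds no solutions either.
No (x, y) in the scanned range satisfies the equation.

No integer solutions with |y| ≤ 50.


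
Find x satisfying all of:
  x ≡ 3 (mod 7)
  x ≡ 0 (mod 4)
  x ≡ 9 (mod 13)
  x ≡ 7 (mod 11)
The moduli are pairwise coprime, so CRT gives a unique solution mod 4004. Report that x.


Product of moduli M = 7 · 4 · 13 · 11 = 4004.
Merge one congruence at a time:
  Start: x ≡ 3 (mod 7).
  Combine with x ≡ 0 (mod 4); new modulus lcm = 28.
    Write x = 3 + 7·t and substitute into x ≡ 0 (mod 4): 7·t ≡ 0 − 3 = -3 (mod 4).
    Reduce coefficients mod 4: 3·t ≡ 1 (mod 4).
    The inverse of 3 mod 4 is 3 (since 3·3 = 9 = 2·4 + 1), so t ≡ 3·1 = 3 ≡ 3 (mod 4).
    Then x = 3 + 7·3 = 24, valid modulo lcm(7, 4) = 28: x ≡ 24 (mod 28).
  Combine with x ≡ 9 (mod 13); new modulus lcm = 364.
    Write x = 24 + 28·t and substitute into x ≡ 9 (mod 13): 28·t ≡ 9 − 24 = -15 (mod 13).
    Reduce coefficients mod 13: 2·t ≡ 11 (mod 13).
    The inverse of 2 mod 13 is 7 (since 2·7 = 14 = 1·13 + 1), so t ≡ 7·11 = 77 ≡ 12 (mod 13).
    Then x = 24 + 28·12 = 360, valid modulo lcm(28, 13) = 364: x ≡ 360 (mod 364).
  Combine with x ≡ 7 (mod 11); new modulus lcm = 4004.
    Write x = 360 + 364·t and substitute into x ≡ 7 (mod 11): 364·t ≡ 7 − 360 = -353 (mod 11).
    Reduce coefficients mod 11: 1·t ≡ 10 (mod 11).
    So t ≡ 10 (mod 11).
    Then x = 360 + 364·10 = 4000, valid modulo lcm(364, 11) = 4004: x ≡ 4000 (mod 4004).
Verify against each original: 4000 mod 7 = 3, 4000 mod 4 = 0, 4000 mod 13 = 9, 4000 mod 11 = 7.

x ≡ 4000 (mod 4004).


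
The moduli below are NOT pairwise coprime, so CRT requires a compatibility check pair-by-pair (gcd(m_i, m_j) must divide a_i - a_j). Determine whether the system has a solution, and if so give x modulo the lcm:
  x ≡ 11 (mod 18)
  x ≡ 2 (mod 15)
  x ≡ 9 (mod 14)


Moduli 18, 15, 14 are not pairwise coprime, so CRT works modulo lcm(m_i) when all pairwise compatibility conditions hold.
Pairwise compatibility: gcd(m_i, m_j) must divide a_i - a_j for every pair.
Merge one congruence at a time:
  Start: x ≡ 11 (mod 18).
  Combine with x ≡ 2 (mod 15): gcd(18, 15) = 3; 2 - 11 = -9, which IS divisible by 3, so compatible.
    Write x = 11 + 18·t and substitute into x ≡ 2 (mod 15): 18·t ≡ 2 − 11 = -9 (mod 15).
    Divide the congruence (and modulus) by g = 3: 6·t ≡ -3 (mod 5).
    Reduce coefficients mod 5: 1·t ≡ 2 (mod 5).
    So t ≡ 2 (mod 5).
    Then x = 11 + 18·2 = 47, valid modulo lcm(18, 15) = 90: x ≡ 47 (mod 90).
  Combine with x ≡ 9 (mod 14): gcd(90, 14) = 2; 9 - 47 = -38, which IS divisible by 2, so compatible.
    Write x = 47 + 90·t and substitute into x ≡ 9 (mod 14): 90·t ≡ 9 − 47 = -38 (mod 14).
    Divide the congruence (and modulus) by g = 2: 45·t ≡ -19 (mod 7).
    Reduce coefficients mod 7: 3·t ≡ 2 (mod 7).
    The inverse of 3 mod 7 is 5 (since 3·5 = 15 = 2·7 + 1), so t ≡ 5·2 = 10 ≡ 3 (mod 7).
    Then x = 47 + 90·3 = 317, valid modulo lcm(90, 14) = 630: x ≡ 317 (mod 630).
Verify: 317 mod 18 = 11, 317 mod 15 = 2, 317 mod 14 = 9.

x ≡ 317 (mod 630).


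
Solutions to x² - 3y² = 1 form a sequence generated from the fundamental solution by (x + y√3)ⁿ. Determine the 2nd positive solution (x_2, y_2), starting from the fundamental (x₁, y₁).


Step 1: Find the fundamental solution (x₁, y₁) of x² - 3y² = 1.
  Expand √3 as a continued fraction. a₀ = ⌊√3⌋ = 1; iterate m_{k+1} = d_k·a_k − m_k, d_{k+1} = (3 − m_{k+1}²)/d_k, a_{k+1} = ⌊(a₀ + m_{k+1})/d_{k+1}⌋ (starting m₀ = 0, d₀ = 1), with convergents p_k = a_k·p_{k-1} + p_{k-2}, q_k = a_k·q_{k-1} + q_{k-2} (p₋₁ = 1, q₋₁ = 0):
  k = 0: a₀ = 1; p₀/q₀ = 1/1; p₀² − 3·q₀² = 1 − 3 = -2.
  k = 1: m = 1, d = 2, a = ⌊(1 + 1)/2⌋ = 1; p/q = (1·1 + 1)/(1·1 + 0) = 2/1; p² − 3·q² = 4 − 3 = 1.
  The first convergent with p² − 3·q² = 1 gives the fundamental solution (x₁, y₁) = (2, 1).
Step 2: Apply the recurrence (x_{n+1}, y_{n+1}) = (x₁x_n + 3y₁y_n, x₁y_n + y₁x_n) repeatedly.
  From (x_1, y_1) = (2, 1): x_2 = 2·2 + 3·1·1 = 7; y_2 = 2·1 + 1·2 = 4.
Step 3: Verify x_2² - 3·y_2² = 49 - 48 = 1 (should be 1). ✓

(x_1, y_1) = (2, 1); (x_2, y_2) = (7, 4).


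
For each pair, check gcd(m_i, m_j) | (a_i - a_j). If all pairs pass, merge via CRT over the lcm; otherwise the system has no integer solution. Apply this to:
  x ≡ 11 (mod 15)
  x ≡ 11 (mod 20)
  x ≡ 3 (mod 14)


Moduli 15, 20, 14 are not pairwise coprime, so CRT works modulo lcm(m_i) when all pairwise compatibility conditions hold.
Pairwise compatibility: gcd(m_i, m_j) must divide a_i - a_j for every pair.
Merge one congruence at a time:
  Start: x ≡ 11 (mod 15).
  Combine with x ≡ 11 (mod 20): gcd(15, 20) = 5; 11 - 11 = 0, which IS divisible by 5, so compatible.
    Write x = 11 + 15·t and substitute into x ≡ 11 (mod 20): 15·t ≡ 11 − 11 = 0 (mod 20).
    Divide the congruence (and modulus) by g = 5: 3·t ≡ 0 (mod 4).
    The inverse of 3 mod 4 is 3 (since 3·3 = 9 = 2·4 + 1), so t ≡ 3·0 = 0 ≡ 0 (mod 4).
    Then x = 11 + 15·0 = 11, valid modulo lcm(15, 20) = 60: x ≡ 11 (mod 60).
  Combine with x ≡ 3 (mod 14): gcd(60, 14) = 2; 3 - 11 = -8, which IS divisible by 2, so compatible.
    Write x = 11 + 60·t and substitute into x ≡ 3 (mod 14): 60·t ≡ 3 − 11 = -8 (mod 14).
    Divide the congruence (and modulus) by g = 2: 30·t ≡ -4 (mod 7).
    Reduce coefficients mod 7: 2·t ≡ 3 (mod 7).
    The inverse of 2 mod 7 is 4 (since 2·4 = 8 = 1·7 + 1), so t ≡ 4·3 = 12 ≡ 5 (mod 7).
    Then x = 11 + 60·5 = 311, valid modulo lcm(60, 14) = 420: x ≡ 311 (mod 420).
Verify: 311 mod 15 = 11, 311 mod 20 = 11, 311 mod 14 = 3.

x ≡ 311 (mod 420).


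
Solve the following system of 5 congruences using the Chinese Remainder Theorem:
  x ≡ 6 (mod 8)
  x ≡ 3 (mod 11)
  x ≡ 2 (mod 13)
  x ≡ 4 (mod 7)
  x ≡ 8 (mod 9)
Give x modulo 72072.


Product of moduli M = 8 · 11 · 13 · 7 · 9 = 72072.
Merge one congruence at a time:
  Start: x ≡ 6 (mod 8).
  Combine with x ≡ 3 (mod 11); new modulus lcm = 88.
    Write x = 6 + 8·t and substitute into x ≡ 3 (mod 11): 8·t ≡ 3 − 6 = -3 (mod 11).
    Reduce coefficients mod 11: 8·t ≡ 8 (mod 11).
    The inverse of 8 mod 11 is 7 (since 8·7 = 56 = 5·11 + 1), so t ≡ 7·8 = 56 ≡ 1 (mod 11).
    Then x = 6 + 8·1 = 14, valid modulo lcm(8, 11) = 88: x ≡ 14 (mod 88).
  Combine with x ≡ 2 (mod 13); new modulus lcm = 1144.
    Write x = 14 + 88·t and substitute into x ≡ 2 (mod 13): 88·t ≡ 2 − 14 = -12 (mod 13).
    Reduce coefficients mod 13: 10·t ≡ 1 (mod 13).
    The inverse of 10 mod 13 is 4 (since 10·4 = 40 = 3·13 + 1), so t ≡ 4·1 = 4 ≡ 4 (mod 13).
    Then x = 14 + 88·4 = 366, valid modulo lcm(88, 13) = 1144: x ≡ 366 (mod 1144).
  Combine with x ≡ 4 (mod 7); new modulus lcm = 8008.
    Write x = 366 + 1144·t and substitute into x ≡ 4 (mod 7): 1144·t ≡ 4 − 366 = -362 (mod 7).
    Reduce coefficients mod 7: 3·t ≡ 2 (mod 7).
    The inverse of 3 mod 7 is 5 (since 3·5 = 15 = 2·7 + 1), so t ≡ 5·2 = 10 ≡ 3 (mod 7).
    Then x = 366 + 1144·3 = 3798, valid modulo lcm(1144, 7) = 8008: x ≡ 3798 (mod 8008).
  Combine with x ≡ 8 (mod 9); new modulus lcm = 72072.
    Write x = 3798 + 8008·t and substitute into x ≡ 8 (mod 9): 8008·t ≡ 8 − 3798 = -3790 (mod 9).
    Reduce coefficients mod 9: 7·t ≡ 8 (mod 9).
    The inverse of 7 mod 9 is 4 (since 7·4 = 28 = 3·9 + 1), so t ≡ 4·8 = 32 ≡ 5 (mod 9).
    Then x = 3798 + 8008·5 = 43838, valid modulo lcm(8008, 9) = 72072: x ≡ 43838 (mod 72072).
Verify against each original: 43838 mod 8 = 6, 43838 mod 11 = 3, 43838 mod 13 = 2, 43838 mod 7 = 4, 43838 mod 9 = 8.

x ≡ 43838 (mod 72072).


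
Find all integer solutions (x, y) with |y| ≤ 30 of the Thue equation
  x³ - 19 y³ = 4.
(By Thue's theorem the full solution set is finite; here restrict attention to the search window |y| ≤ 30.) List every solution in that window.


The equation is x³ - 19y³ = 4. For fixed y, x³ = 19·y³ + 4, so a solution requires the RHS to be a perfect cube.
Strategy: iterate y from -30 to 30, compute RHS = 19·y³ + 4, and check whether it is a (positive or negative) perfect cube.
Check small values of y:
  y = 0: RHS = 4 is not a perfect cube.
  y = 1: RHS = 23 is not a perfect cube.
  y = -1: RHS = -15 is not a perfect cube.
  y = 2: RHS = 156 is not a perfect cube.
  y = -2: RHS = -148 is not a perfect cube.
  y = 3: RHS = 517 is not a perfect cube.
  y = -3: RHS = -509 is not a perfect cube.
Continuing the search up to |y| = 30 finds no solutions either.
No (x, y) in the scanned range satisfies the equation.

No integer solutions with |y| ≤ 30.


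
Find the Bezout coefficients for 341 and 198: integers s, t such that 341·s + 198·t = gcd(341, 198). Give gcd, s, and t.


Euclidean algorithm on (341, 198) — divide until remainder is 0:
  341 = 1 · 198 + 143
  198 = 1 · 143 + 55
  143 = 2 · 55 + 33
  55 = 1 · 33 + 22
  33 = 1 · 22 + 11
  22 = 2 · 11 + 0
gcd(341, 198) = 11.
Track Bezout coefficients alongside the remainders: start with r₀ = 341 = a·1 + b·0 (s = 1, t = 0) and r₁ = 198 = a·0 + b·1 (s = 0, t = 1); each new remainder r_{k+1} = r_{k-1} − q_k·r_k inherits s_{k+1} = s_{k-1} − q_k·s_k, t_{k+1} = t_{k-1} − q_k·t_k, so r_k = a·s_k + b·t_k at every step:
  q = 1: r = 143, s = 1 − 1·0 = 1, t = 0 − 1·1 = -1  (check: 341·1 + 198·(-1) = 143)
  q = 1: r = 55, s = 0 − 1·1 = -1, t = 1 − 1·(-1) = 2  (check: 341·(-1) + 198·2 = 55)
  q = 2: r = 33, s = 1 − 2·(-1) = 3, t = -1 − 2·2 = -5  (check: 341·3 + 198·(-5) = 33)
  q = 1: r = 22, s = -1 − 1·3 = -4, t = 2 − 1·(-5) = 7  (check: 341·(-4) + 198·7 = 22)
  q = 1: r = 11, s = 3 − 1·(-4) = 7, t = -5 − 1·7 = -12  (check: 341·7 + 198·(-12) = 11)
The row with r = 11 (the gcd) gives the Bezout coefficients s = 7, t = -12.
Result: 341 · (7) + 198 · (-12) = 11.

gcd(341, 198) = 11; s = 7, t = -12 (check: 341·7 + 198·(-12) = 11).


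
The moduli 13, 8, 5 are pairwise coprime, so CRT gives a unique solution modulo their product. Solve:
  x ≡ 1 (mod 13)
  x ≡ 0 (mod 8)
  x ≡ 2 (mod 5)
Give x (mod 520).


Moduli 13, 8, 5 are pairwise coprime; by CRT there is a unique solution modulo M = 13 · 8 · 5 = 520.
Solve pairwise, accumulating the modulus:
  Start with x ≡ 1 (mod 13).
  Combine with x ≡ 0 (mod 8): since gcd(13, 8) = 1, we get a unique residue mod 104.
    Write x = 1 + 13·t and substitute into x ≡ 0 (mod 8): 13·t ≡ 0 − 1 = -1 (mod 8).
    Reduce coefficients mod 8: 5·t ≡ 7 (mod 8).
    The inverse of 5 mod 8 is 5 (since 5·5 = 25 = 3·8 + 1), so t ≡ 5·7 = 35 ≡ 3 (mod 8).
    Then x = 1 + 13·3 = 40, valid modulo lcm(13, 8) = 104: x ≡ 40 (mod 104).
  Combine with x ≡ 2 (mod 5): since gcd(104, 5) = 1, we get a unique residue mod 520.
    Write x = 40 + 104·t and substitute into x ≡ 2 (mod 5): 104·t ≡ 2 − 40 = -38 (mod 5).
    Reduce coefficients mod 5: 4·t ≡ 2 (mod 5).
    The inverse of 4 mod 5 is 4 (since 4·4 = 16 = 3·5 + 1), so t ≡ 4·2 = 8 ≡ 3 (mod 5).
    Then x = 40 + 104·3 = 352, valid modulo lcm(104, 5) = 520: x ≡ 352 (mod 520).
Verify: 352 mod 13 = 1 ✓, 352 mod 8 = 0 ✓, 352 mod 5 = 2 ✓.

x ≡ 352 (mod 520).


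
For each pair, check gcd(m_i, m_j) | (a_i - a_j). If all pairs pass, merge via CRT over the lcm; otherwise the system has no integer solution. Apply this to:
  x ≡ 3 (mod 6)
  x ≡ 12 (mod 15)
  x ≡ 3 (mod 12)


Moduli 6, 15, 12 are not pairwise coprime, so CRT works modulo lcm(m_i) when all pairwise compatibility conditions hold.
Pairwise compatibility: gcd(m_i, m_j) must divide a_i - a_j for every pair.
Merge one congruence at a time:
  Start: x ≡ 3 (mod 6).
  Combine with x ≡ 12 (mod 15): gcd(6, 15) = 3; 12 - 3 = 9, which IS divisible by 3, so compatible.
    Write x = 3 + 6·t and substitute into x ≡ 12 (mod 15): 6·t ≡ 12 − 3 = 9 (mod 15).
    Divide the congruence (and modulus) by g = 3: 2·t ≡ 3 (mod 5).
    The inverse of 2 mod 5 is 3 (since 2·3 = 6 = 1·5 + 1), so t ≡ 3·3 = 9 ≡ 4 (mod 5).
    Then x = 3 + 6·4 = 27, valid modulo lcm(6, 15) = 30: x ≡ 27 (mod 30).
  Combine with x ≡ 3 (mod 12): gcd(30, 12) = 6; 3 - 27 = -24, which IS divisible by 6, so compatible.
    Write x = 27 + 30·t and substitute into x ≡ 3 (mod 12): 30·t ≡ 3 − 27 = -24 (mod 12).
    Divide the congruence (and modulus) by g = 6: 5·t ≡ -4 (mod 2).
    Reduce coefficients mod 2: 1·t ≡ 0 (mod 2).
    So t ≡ 0 (mod 2).
    Then x = 27 + 30·0 = 27, valid modulo lcm(30, 12) = 60: x ≡ 27 (mod 60).
Verify: 27 mod 6 = 3, 27 mod 15 = 12, 27 mod 12 = 3.

x ≡ 27 (mod 60).


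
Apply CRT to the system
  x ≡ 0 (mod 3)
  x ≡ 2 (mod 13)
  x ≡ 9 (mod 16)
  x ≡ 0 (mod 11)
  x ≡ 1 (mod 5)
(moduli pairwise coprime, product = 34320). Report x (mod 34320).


Product of moduli M = 3 · 13 · 16 · 11 · 5 = 34320.
Merge one congruence at a time:
  Start: x ≡ 0 (mod 3).
  Combine with x ≡ 2 (mod 13); new modulus lcm = 39.
    Write x = 0 + 3·t and substitute into x ≡ 2 (mod 13): 3·t ≡ 2 − 0 = 2 (mod 13).
    The inverse of 3 mod 13 is 9 (since 3·9 = 27 = 2·13 + 1), so t ≡ 9·2 = 18 ≡ 5 (mod 13).
    Then x = 0 + 3·5 = 15, valid modulo lcm(3, 13) = 39: x ≡ 15 (mod 39).
  Combine with x ≡ 9 (mod 16); new modulus lcm = 624.
    Write x = 15 + 39·t and substitute into x ≡ 9 (mod 16): 39·t ≡ 9 − 15 = -6 (mod 16).
    Reduce coefficients mod 16: 7·t ≡ 10 (mod 16).
    The inverse of 7 mod 16 is 7 (since 7·7 = 49 = 3·16 + 1), so t ≡ 7·10 = 70 ≡ 6 (mod 16).
    Then x = 15 + 39·6 = 249, valid modulo lcm(39, 16) = 624: x ≡ 249 (mod 624).
  Combine with x ≡ 0 (mod 11); new modulus lcm = 6864.
    Write x = 249 + 624·t and substitute into x ≡ 0 (mod 11): 624·t ≡ 0 − 249 = -249 (mod 11).
    Reduce coefficients mod 11: 8·t ≡ 4 (mod 11).
    The inverse of 8 mod 11 is 7 (since 8·7 = 56 = 5·11 + 1), so t ≡ 7·4 = 28 ≡ 6 (mod 11).
    Then x = 249 + 624·6 = 3993, valid modulo lcm(624, 11) = 6864: x ≡ 3993 (mod 6864).
  Combine with x ≡ 1 (mod 5); new modulus lcm = 34320.
    Write x = 3993 + 6864·t and substitute into x ≡ 1 (mod 5): 6864·t ≡ 1 − 3993 = -3992 (mod 5).
    Reduce coefficients mod 5: 4·t ≡ 3 (mod 5).
    The inverse of 4 mod 5 is 4 (since 4·4 = 16 = 3·5 + 1), so t ≡ 4·3 = 12 ≡ 2 (mod 5).
    Then x = 3993 + 6864·2 = 17721, valid modulo lcm(6864, 5) = 34320: x ≡ 17721 (mod 34320).
Verify against each original: 17721 mod 3 = 0, 17721 mod 13 = 2, 17721 mod 16 = 9, 17721 mod 11 = 0, 17721 mod 5 = 1.

x ≡ 17721 (mod 34320).


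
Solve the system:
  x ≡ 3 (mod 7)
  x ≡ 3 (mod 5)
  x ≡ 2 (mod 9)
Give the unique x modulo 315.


Moduli 7, 5, 9 are pairwise coprime; by CRT there is a unique solution modulo M = 7 · 5 · 9 = 315.
Solve pairwise, accumulating the modulus:
  Start with x ≡ 3 (mod 7).
  Combine with x ≡ 3 (mod 5): since gcd(7, 5) = 1, we get a unique residue mod 35.
    Write x = 3 + 7·t and substitute into x ≡ 3 (mod 5): 7·t ≡ 3 − 3 = 0 (mod 5).
    Reduce coefficients mod 5: 2·t ≡ 0 (mod 5).
    The inverse of 2 mod 5 is 3 (since 2·3 = 6 = 1·5 + 1), so t ≡ 3·0 = 0 ≡ 0 (mod 5).
    Then x = 3 + 7·0 = 3, valid modulo lcm(7, 5) = 35: x ≡ 3 (mod 35).
  Combine with x ≡ 2 (mod 9): since gcd(35, 9) = 1, we get a unique residue mod 315.
    Write x = 3 + 35·t and substitute into x ≡ 2 (mod 9): 35·t ≡ 2 − 3 = -1 (mod 9).
    Reduce coefficients mod 9: 8·t ≡ 8 (mod 9).
    The inverse of 8 mod 9 is 8 (since 8·8 = 64 = 7·9 + 1), so t ≡ 8·8 = 64 ≡ 1 (mod 9).
    Then x = 3 + 35·1 = 38, valid modulo lcm(35, 9) = 315: x ≡ 38 (mod 315).
Verify: 38 mod 7 = 3 ✓, 38 mod 5 = 3 ✓, 38 mod 9 = 2 ✓.

x ≡ 38 (mod 315).


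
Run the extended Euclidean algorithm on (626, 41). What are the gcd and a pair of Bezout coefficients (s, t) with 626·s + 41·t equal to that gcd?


Euclidean algorithm on (626, 41) — divide until remainder is 0:
  626 = 15 · 41 + 11
  41 = 3 · 11 + 8
  11 = 1 · 8 + 3
  8 = 2 · 3 + 2
  3 = 1 · 2 + 1
  2 = 2 · 1 + 0
gcd(626, 41) = 1.
Track Bezout coefficients alongside the remainders: start with r₀ = 626 = a·1 + b·0 (s = 1, t = 0) and r₁ = 41 = a·0 + b·1 (s = 0, t = 1); each new remainder r_{k+1} = r_{k-1} − q_k·r_k inherits s_{k+1} = s_{k-1} − q_k·s_k, t_{k+1} = t_{k-1} − q_k·t_k, so r_k = a·s_k + b·t_k at every step:
  q = 15: r = 11, s = 1 − 15·0 = 1, t = 0 − 15·1 = -15  (check: 626·1 + 41·(-15) = 11)
  q = 3: r = 8, s = 0 − 3·1 = -3, t = 1 − 3·(-15) = 46  (check: 626·(-3) + 41·46 = 8)
  q = 1: r = 3, s = 1 − 1·(-3) = 4, t = -15 − 1·46 = -61  (check: 626·4 + 41·(-61) = 3)
  q = 2: r = 2, s = -3 − 2·4 = -11, t = 46 − 2·(-61) = 168  (check: 626·(-11) + 41·168 = 2)
  q = 1: r = 1, s = 4 − 1·(-11) = 15, t = -61 − 1·168 = -229  (check: 626·15 + 41·(-229) = 1)
The row with r = 1 (the gcd) gives the Bezout coefficients s = 15, t = -229.
Result: 626 · (15) + 41 · (-229) = 1.

gcd(626, 41) = 1; s = 15, t = -229 (check: 626·15 + 41·(-229) = 1).


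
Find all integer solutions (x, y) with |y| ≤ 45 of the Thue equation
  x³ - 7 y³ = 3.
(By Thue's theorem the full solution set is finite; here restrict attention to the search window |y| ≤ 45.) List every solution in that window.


The equation is x³ - 7y³ = 3. For fixed y, x³ = 7·y³ + 3, so a solution requires the RHS to be a perfect cube.
Strategy: iterate y from -45 to 45, compute RHS = 7·y³ + 3, and check whether it is a (positive or negative) perfect cube.
Check small values of y:
  y = 0: RHS = 3 is not a perfect cube.
  y = 1: RHS = 10 is not a perfect cube.
  y = -1: RHS = -4 is not a perfect cube.
  y = 2: RHS = 59 is not a perfect cube.
  y = -2: RHS = -53 is not a perfect cube.
  y = 3: RHS = 192 is not a perfect cube.
  y = -3: RHS = -186 is not a perfect cube.
Continuing the search up to |y| = 45 finds no solutions either.
No (x, y) in the scanned range satisfies the equation.

No integer solutions with |y| ≤ 45.


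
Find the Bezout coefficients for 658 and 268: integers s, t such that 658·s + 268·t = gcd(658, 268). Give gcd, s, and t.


Euclidean algorithm on (658, 268) — divide until remainder is 0:
  658 = 2 · 268 + 122
  268 = 2 · 122 + 24
  122 = 5 · 24 + 2
  24 = 12 · 2 + 0
gcd(658, 268) = 2.
Track Bezout coefficients alongside the remainders: start with r₀ = 658 = a·1 + b·0 (s = 1, t = 0) and r₁ = 268 = a·0 + b·1 (s = 0, t = 1); each new remainder r_{k+1} = r_{k-1} − q_k·r_k inherits s_{k+1} = s_{k-1} − q_k·s_k, t_{k+1} = t_{k-1} − q_k·t_k, so r_k = a·s_k + b·t_k at every step:
  q = 2: r = 122, s = 1 − 2·0 = 1, t = 0 − 2·1 = -2  (check: 658·1 + 268·(-2) = 122)
  q = 2: r = 24, s = 0 − 2·1 = -2, t = 1 − 2·(-2) = 5  (check: 658·(-2) + 268·5 = 24)
  q = 5: r = 2, s = 1 − 5·(-2) = 11, t = -2 − 5·5 = -27  (check: 658·11 + 268·(-27) = 2)
The row with r = 2 (the gcd) gives the Bezout coefficients s = 11, t = -27.
Result: 658 · (11) + 268 · (-27) = 2.

gcd(658, 268) = 2; s = 11, t = -27 (check: 658·11 + 268·(-27) = 2).


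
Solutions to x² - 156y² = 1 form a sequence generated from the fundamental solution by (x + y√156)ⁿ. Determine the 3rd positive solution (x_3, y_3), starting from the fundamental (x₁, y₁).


Step 1: Find the fundamental solution (x₁, y₁) of x² - 156y² = 1.
  Expand √156 as a continued fraction. a₀ = ⌊√156⌋ = 12; iterate m_{k+1} = d_k·a_k − m_k, d_{k+1} = (156 − m_{k+1}²)/d_k, a_{k+1} = ⌊(a₀ + m_{k+1})/d_{k+1}⌋ (starting m₀ = 0, d₀ = 1), with convergents p_k = a_k·p_{k-1} + p_{k-2}, q_k = a_k·q_{k-1} + q_{k-2} (p₋₁ = 1, q₋₁ = 0):
  k = 0: a₀ = 12; p₀/q₀ = 12/1; p₀² − 156·q₀² = 144 − 156 = -12.
  k = 1: m = 12, d = 12, a = ⌊(12 + 12)/12⌋ = 2; p/q = (2·12 + 1)/(2·1 + 0) = 25/2; p² − 156·q² = 625 − 624 = 1.
  The first convergent with p² − 156·q² = 1 gives the fundamental solution (x₁, y₁) = (25, 2).
Step 2: Apply the recurrence (x_{n+1}, y_{n+1}) = (x₁x_n + 156y₁y_n, x₁y_n + y₁x_n) repeatedly.
  From (x_1, y_1) = (25, 2): x_2 = 25·25 + 156·2·2 = 1249; y_2 = 25·2 + 2·25 = 100.
  From (x_2, y_2) = (1249, 100): x_3 = 25·1249 + 156·2·100 = 62425; y_3 = 25·100 + 2·1249 = 4998.
Step 3: Verify x_3² - 156·y_3² = 3896880625 - 3896880624 = 1 (should be 1). ✓

(x_1, y_1) = (25, 2); (x_3, y_3) = (62425, 4998).


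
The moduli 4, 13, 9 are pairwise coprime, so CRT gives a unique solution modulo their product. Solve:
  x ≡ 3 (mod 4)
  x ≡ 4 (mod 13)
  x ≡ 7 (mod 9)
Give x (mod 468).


Moduli 4, 13, 9 are pairwise coprime; by CRT there is a unique solution modulo M = 4 · 13 · 9 = 468.
Solve pairwise, accumulating the modulus:
  Start with x ≡ 3 (mod 4).
  Combine with x ≡ 4 (mod 13): since gcd(4, 13) = 1, we get a unique residue mod 52.
    Write x = 3 + 4·t and substitute into x ≡ 4 (mod 13): 4·t ≡ 4 − 3 = 1 (mod 13).
    The inverse of 4 mod 13 is 10 (since 4·10 = 40 = 3·13 + 1), so t ≡ 10·1 = 10 ≡ 10 (mod 13).
    Then x = 3 + 4·10 = 43, valid modulo lcm(4, 13) = 52: x ≡ 43 (mod 52).
  Combine with x ≡ 7 (mod 9): since gcd(52, 9) = 1, we get a unique residue mod 468.
    Write x = 43 + 52·t and substitute into x ≡ 7 (mod 9): 52·t ≡ 7 − 43 = -36 (mod 9).
    Reduce coefficients mod 9: 7·t ≡ 0 (mod 9).
    The inverse of 7 mod 9 is 4 (since 7·4 = 28 = 3·9 + 1), so t ≡ 4·0 = 0 ≡ 0 (mod 9).
    Then x = 43 + 52·0 = 43, valid modulo lcm(52, 9) = 468: x ≡ 43 (mod 468).
Verify: 43 mod 4 = 3 ✓, 43 mod 13 = 4 ✓, 43 mod 9 = 7 ✓.

x ≡ 43 (mod 468).


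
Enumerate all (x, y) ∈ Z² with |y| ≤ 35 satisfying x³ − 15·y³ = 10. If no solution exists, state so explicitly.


The equation is x³ - 15y³ = 10. For fixed y, x³ = 15·y³ + 10, so a solution requires the RHS to be a perfect cube.
Strategy: iterate y from -35 to 35, compute RHS = 15·y³ + 10, and check whether it is a (positive or negative) perfect cube.
Check small values of y:
  y = 0: RHS = 10 is not a perfect cube.
  y = 1: RHS = 25 is not a perfect cube.
  y = -1: RHS = -5 is not a perfect cube.
  y = 2: RHS = 130 is not a perfect cube.
  y = -2: RHS = -110 is not a perfect cube.
  y = 3: RHS = 415 is not a perfect cube.
  y = -3: RHS = -395 is not a perfect cube.
Continuing the search up to |y| = 35 finds no solutions either.
No (x, y) in the scanned range satisfies the equation.

No integer solutions with |y| ≤ 35.


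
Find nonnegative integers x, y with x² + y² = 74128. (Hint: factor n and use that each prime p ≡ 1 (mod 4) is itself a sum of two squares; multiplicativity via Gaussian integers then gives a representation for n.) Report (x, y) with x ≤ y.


Step 1: Factor n = 74128 = 2^4 · 41 · 113.
Step 2: Check the mod-4 condition on each prime factor: 2 = 2 (special); 41 ≡ 1 (mod 4), exponent 1; 113 ≡ 1 (mod 4), exponent 1.
All primes ≡ 3 (mod 4) appear to even exponent (or don't appear), so by the two-squares theorem n IS expressible as a sum of two squares.
Step 3: Build a representation. Group n = k² · m with k = 4 and m = 41 · 113 = 4633 (a product of primes ≡ 1 (mod 4)); a representation of m scales to one of n via (k·x)² + (k·y)² = k²(x² + y²). Each prime p ≡ 1 (mod 4) is itself a sum of two squares; find a² by testing p − a² for a perfect square:
  41: 41 − 1² = 40, 41 − 2² = 37, 41 − 3² = 32, 41 − 4² = 25 = 5² ⇒ 41 = 4² + 5².
  113: 113 − 1² = 112, 113 − 2² = 109, 113 − 3² = 104, 113 − 4² = 97, 113 − 5² = 88, 113 − 6² = 77, 113 − 7² = 64 = 8² ⇒ 113 = 7² + 8².
  Combine using the Brahmagupta–Fibonacci identity (a² + b²)(c² + d²) = (ac − bd)² + (ad + bc)² = (ac + bd)² + (ad − bc)²:
  41 · 113 = 4633: from (4² + 5²)(7² + 8²), take (4·7 − 5·8, 4·8 + 5·7) = (28 − 40, 32 + 35) = (-12, 67); dropping signs (only squares matter) gives (12, 67); check 12² + 67² = 144 + 4489 = 4633 ✓.
  Scale by k = 4: (4·12, 4·67) = (48, 268).
Step 4: Order so x ≤ y and verify: 48² + 268² = 2304 + 71824 = 74128 = n. ✓

n = 74128 = 48² + 268² (one valid representation with x ≤ y).


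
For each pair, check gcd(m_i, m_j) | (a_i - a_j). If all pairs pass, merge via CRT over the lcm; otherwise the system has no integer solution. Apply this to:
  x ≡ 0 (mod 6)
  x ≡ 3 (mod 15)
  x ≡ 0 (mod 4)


Moduli 6, 15, 4 are not pairwise coprime, so CRT works modulo lcm(m_i) when all pairwise compatibility conditions hold.
Pairwise compatibility: gcd(m_i, m_j) must divide a_i - a_j for every pair.
Merge one congruence at a time:
  Start: x ≡ 0 (mod 6).
  Combine with x ≡ 3 (mod 15): gcd(6, 15) = 3; 3 - 0 = 3, which IS divisible by 3, so compatible.
    Write x = 0 + 6·t and substitute into x ≡ 3 (mod 15): 6·t ≡ 3 − 0 = 3 (mod 15).
    Divide the congruence (and modulus) by g = 3: 2·t ≡ 1 (mod 5).
    The inverse of 2 mod 5 is 3 (since 2·3 = 6 = 1·5 + 1), so t ≡ 3·1 = 3 ≡ 3 (mod 5).
    Then x = 0 + 6·3 = 18, valid modulo lcm(6, 15) = 30: x ≡ 18 (mod 30).
  Combine with x ≡ 0 (mod 4): gcd(30, 4) = 2; 0 - 18 = -18, which IS divisible by 2, so compatible.
    Write x = 18 + 30·t and substitute into x ≡ 0 (mod 4): 30·t ≡ 0 − 18 = -18 (mod 4).
    Divide the congruence (and modulus) by g = 2: 15·t ≡ -9 (mod 2).
    Reduce coefficients mod 2: 1·t ≡ 1 (mod 2).
    So t ≡ 1 (mod 2).
    Then x = 18 + 30·1 = 48, valid modulo lcm(30, 4) = 60: x ≡ 48 (mod 60).
Verify: 48 mod 6 = 0, 48 mod 15 = 3, 48 mod 4 = 0.

x ≡ 48 (mod 60).


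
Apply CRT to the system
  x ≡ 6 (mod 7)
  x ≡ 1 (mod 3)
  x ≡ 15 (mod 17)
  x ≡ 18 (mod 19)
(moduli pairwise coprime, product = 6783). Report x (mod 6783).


Product of moduli M = 7 · 3 · 17 · 19 = 6783.
Merge one congruence at a time:
  Start: x ≡ 6 (mod 7).
  Combine with x ≡ 1 (mod 3); new modulus lcm = 21.
    Write x = 6 + 7·t and substitute into x ≡ 1 (mod 3): 7·t ≡ 1 − 6 = -5 (mod 3).
    Reduce coefficients mod 3: 1·t ≡ 1 (mod 3).
    So t ≡ 1 (mod 3).
    Then x = 6 + 7·1 = 13, valid modulo lcm(7, 3) = 21: x ≡ 13 (mod 21).
  Combine with x ≡ 15 (mod 17); new modulus lcm = 357.
    Write x = 13 + 21·t and substitute into x ≡ 15 (mod 17): 21·t ≡ 15 − 13 = 2 (mod 17).
    Reduce coefficients mod 17: 4·t ≡ 2 (mod 17).
    The inverse of 4 mod 17 is 13 (since 4·13 = 52 = 3·17 + 1), so t ≡ 13·2 = 26 ≡ 9 (mod 17).
    Then x = 13 + 21·9 = 202, valid modulo lcm(21, 17) = 357: x ≡ 202 (mod 357).
  Combine with x ≡ 18 (mod 19); new modulus lcm = 6783.
    Write x = 202 + 357·t and substitute into x ≡ 18 (mod 19): 357·t ≡ 18 − 202 = -184 (mod 19).
    Reduce coefficients mod 19: 15·t ≡ 6 (mod 19).
    The inverse of 15 mod 19 is 14 (since 15·14 = 210 = 11·19 + 1), so t ≡ 14·6 = 84 ≡ 8 (mod 19).
    Then x = 202 + 357·8 = 3058, valid modulo lcm(357, 19) = 6783: x ≡ 3058 (mod 6783).
Verify against each original: 3058 mod 7 = 6, 3058 mod 3 = 1, 3058 mod 17 = 15, 3058 mod 19 = 18.

x ≡ 3058 (mod 6783).


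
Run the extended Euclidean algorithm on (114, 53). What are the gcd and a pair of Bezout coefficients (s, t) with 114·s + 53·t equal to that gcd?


Euclidean algorithm on (114, 53) — divide until remainder is 0:
  114 = 2 · 53 + 8
  53 = 6 · 8 + 5
  8 = 1 · 5 + 3
  5 = 1 · 3 + 2
  3 = 1 · 2 + 1
  2 = 2 · 1 + 0
gcd(114, 53) = 1.
Track Bezout coefficients alongside the remainders: start with r₀ = 114 = a·1 + b·0 (s = 1, t = 0) and r₁ = 53 = a·0 + b·1 (s = 0, t = 1); each new remainder r_{k+1} = r_{k-1} − q_k·r_k inherits s_{k+1} = s_{k-1} − q_k·s_k, t_{k+1} = t_{k-1} − q_k·t_k, so r_k = a·s_k + b·t_k at every step:
  q = 2: r = 8, s = 1 − 2·0 = 1, t = 0 − 2·1 = -2  (check: 114·1 + 53·(-2) = 8)
  q = 6: r = 5, s = 0 − 6·1 = -6, t = 1 − 6·(-2) = 13  (check: 114·(-6) + 53·13 = 5)
  q = 1: r = 3, s = 1 − 1·(-6) = 7, t = -2 − 1·13 = -15  (check: 114·7 + 53·(-15) = 3)
  q = 1: r = 2, s = -6 − 1·7 = -13, t = 13 − 1·(-15) = 28  (check: 114·(-13) + 53·28 = 2)
  q = 1: r = 1, s = 7 − 1·(-13) = 20, t = -15 − 1·28 = -43  (check: 114·20 + 53·(-43) = 1)
The row with r = 1 (the gcd) gives the Bezout coefficients s = 20, t = -43.
Result: 114 · (20) + 53 · (-43) = 1.

gcd(114, 53) = 1; s = 20, t = -43 (check: 114·20 + 53·(-43) = 1).
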